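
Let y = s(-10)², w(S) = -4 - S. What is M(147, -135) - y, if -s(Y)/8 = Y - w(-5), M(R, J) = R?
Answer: -7597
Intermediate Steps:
s(Y) = 8 - 8*Y (s(Y) = -8*(Y - (-4 - 1*(-5))) = -8*(Y - (-4 + 5)) = -8*(Y - 1*1) = -8*(Y - 1) = -8*(-1 + Y) = 8 - 8*Y)
y = 7744 (y = (8 - 8*(-10))² = (8 + 80)² = 88² = 7744)
M(147, -135) - y = 147 - 1*7744 = 147 - 7744 = -7597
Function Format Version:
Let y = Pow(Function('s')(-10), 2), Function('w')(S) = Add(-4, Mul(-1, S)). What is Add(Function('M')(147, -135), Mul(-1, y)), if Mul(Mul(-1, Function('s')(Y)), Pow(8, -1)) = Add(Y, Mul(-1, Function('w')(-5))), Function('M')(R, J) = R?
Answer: -7597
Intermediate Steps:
Function('s')(Y) = Add(8, Mul(-8, Y)) (Function('s')(Y) = Mul(-8, Add(Y, Mul(-1, Add(-4, Mul(-1, -5))))) = Mul(-8, Add(Y, Mul(-1, Add(-4, 5)))) = Mul(-8, Add(Y, Mul(-1, 1))) = Mul(-8, Add(Y, -1)) = Mul(-8, Add(-1, Y)) = Add(8, Mul(-8, Y)))
y = 7744 (y = Pow(Add(8, Mul(-8, -10)), 2) = Pow(Add(8, 80), 2) = Pow(88, 2) = 7744)
Add(Function('M')(147, -135), Mul(-1, y)) = Add(147, Mul(-1, 7744)) = Add(147, -7744) = -7597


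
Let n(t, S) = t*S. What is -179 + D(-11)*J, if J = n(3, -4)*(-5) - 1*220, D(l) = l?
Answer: 1581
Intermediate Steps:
n(t, S) = S*t
J = -160 (J = -4*3*(-5) - 1*220 = -12*(-5) - 220 = 60 - 220 = -160)
-179 + D(-11)*J = -179 - 11*(-160) = -179 + 1760 = 1581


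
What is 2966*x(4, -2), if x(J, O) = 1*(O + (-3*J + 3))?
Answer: -32626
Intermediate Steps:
x(J, O) = 3 + O - 3*J (x(J, O) = 1*(O + (3 - 3*J)) = 1*(3 + O - 3*J) = 3 + O - 3*J)
2966*x(4, -2) = 2966*(3 - 2 - 3*4) = 2966*(3 - 2 - 12) = 2966*(-11) = -32626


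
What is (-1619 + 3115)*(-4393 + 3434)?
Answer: -1434664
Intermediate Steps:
(-1619 + 3115)*(-4393 + 3434) = 1496*(-959) = -1434664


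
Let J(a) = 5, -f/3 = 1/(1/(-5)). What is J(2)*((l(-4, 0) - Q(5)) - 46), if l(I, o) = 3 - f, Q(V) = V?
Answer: -315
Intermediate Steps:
f = 15 (f = -3/(1/(-5)) = -3/(-⅕) = -3*(-5) = 15)
l(I, o) = -12 (l(I, o) = 3 - 1*15 = 3 - 15 = -12)
J(2)*((l(-4, 0) - Q(5)) - 46) = 5*((-12 - 1*5) - 46) = 5*((-12 - 5) - 46) = 5*(-17 - 46) = 5*(-63) = -315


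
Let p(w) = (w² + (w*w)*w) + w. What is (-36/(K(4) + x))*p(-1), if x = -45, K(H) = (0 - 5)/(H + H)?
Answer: -288/365 ≈ -0.78904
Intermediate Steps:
K(H) = -5/(2*H) (K(H) = -5*1/(2*H) = -5/(2*H))
p(w) = w + w² + w³ (p(w) = (w² + w²*w) + w = (w² + w³) + w = w + w² + w³)
(-36/(K(4) + x))*p(-1) = (-36/(-5/2/4 - 45))*(-(1 - 1 + (-1)²)) = (-36/(-5/2*¼ - 45))*(-(1 - 1 + 1)) = (-36/(-5/8 - 45))*(-1*1) = (-36/(-365/8))*(-1) = -8/365*(-36)*(-1) = (288/365)*(-1) = -288/365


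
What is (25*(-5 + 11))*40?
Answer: 6000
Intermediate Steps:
(25*(-5 + 11))*40 = (25*6)*40 = 150*40 = 6000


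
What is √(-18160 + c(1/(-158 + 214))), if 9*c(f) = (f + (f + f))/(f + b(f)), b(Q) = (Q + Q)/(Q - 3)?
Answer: I*√494378445/165 ≈ 134.76*I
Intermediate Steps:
b(Q) = 2*Q/(-3 + Q) (b(Q) = (2*Q)/(-3 + Q) = 2*Q/(-3 + Q))
c(f) = f/(3*(f + 2*f/(-3 + f))) (c(f) = ((f + (f + f))/(f + 2*f/(-3 + f)))/9 = ((f + 2*f)/(f + 2*f/(-3 + f)))/9 = ((3*f)/(f + 2*f/(-3 + f)))/9 = (3*f/(f + 2*f/(-3 + f)))/9 = f/(3*(f + 2*f/(-3 + f))))
√(-18160 + c(1/(-158 + 214))) = √(-18160 + (-3 + 1/(-158 + 214))/(3*(-1 + 1/(-158 + 214)))) = √(-18160 + (-3 + 1/56)/(3*(-1 + 1/56))) = √(-18160 + (⅓)*(-167/56)/(-55/56)) = √(-18160 + (⅓)*(-56/55)*(-167/56)) = √(-18160 + 167/165) = √(-2996233/165) = I*√494378445/165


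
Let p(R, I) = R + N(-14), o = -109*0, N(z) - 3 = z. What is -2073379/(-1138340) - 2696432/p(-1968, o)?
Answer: 439079945703/321824980 ≈ 1364.3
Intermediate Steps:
N(z) = 3 + z
o = 0
p(R, I) = -11 + R (p(R, I) = R + (3 - 14) = R - 11 = -11 + R)
-2073379/(-1138340) - 2696432/p(-1968, o) = -2073379/(-1138340) - 2696432/(-11 - 1968) = -2073379*(-1/1138340) - 2696432/(-1979) = 296197/162620 - 2696432*(-1/1979) = 296197/162620 + 2696432/1979 = 439079945703/321824980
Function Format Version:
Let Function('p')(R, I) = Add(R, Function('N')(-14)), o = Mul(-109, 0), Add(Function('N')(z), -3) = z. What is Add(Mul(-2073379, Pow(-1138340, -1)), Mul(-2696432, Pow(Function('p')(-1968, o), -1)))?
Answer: Rational(439079945703, 321824980) ≈ 1364.3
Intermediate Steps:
Function('N')(z) = Add(3, z)
o = 0
Function('p')(R, I) = Add(-11, R) (Function('p')(R, I) = Add(R, Add(3, -14)) = Add(R, -11) = Add(-11, R))
Add(Mul(-2073379, Pow(-1138340, -1)), Mul(-2696432, Pow(Function('p')(-1968, o), -1))) = Add(Mul(-2073379, Pow(-1138340, -1)), Mul(-2696432, Pow(Add(-11, -1968), -1))) = Add(Mul(-2073379, Rational(-1, 1138340)), Mul(-2696432, Pow(-1979, -1))) = Add(Rational(296197, 162620), Mul(-2696432, Rational(-1, 1979))) = Add(Rational(296197, 162620), Rational(2696432, 1979)) = Rational(439079945703, 321824980)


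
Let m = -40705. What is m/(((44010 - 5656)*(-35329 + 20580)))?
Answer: 5815/80811878 ≈ 7.1957e-5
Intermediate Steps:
m/(((44010 - 5656)*(-35329 + 20580))) = -40705*1/((-35329 + 20580)*(44010 - 5656)) = -40705/(38354*(-14749)) = -40705/(-565683146) = -40705*(-1/565683146) = 5815/80811878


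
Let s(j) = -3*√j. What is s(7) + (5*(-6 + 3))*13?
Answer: -195 - 3*√7 ≈ -202.94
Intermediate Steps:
s(7) + (5*(-6 + 3))*13 = -3*√7 + (5*(-6 + 3))*13 = -3*√7 + (5*(-3))*13 = -3*√7 - 15*13 = -3*√7 - 195 = -195 - 3*√7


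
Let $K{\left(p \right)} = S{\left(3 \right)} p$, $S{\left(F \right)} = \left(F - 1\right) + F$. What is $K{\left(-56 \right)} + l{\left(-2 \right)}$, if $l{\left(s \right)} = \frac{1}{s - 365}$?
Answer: $- \frac{102761}{367} \approx -280.0$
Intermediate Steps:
$S{\left(F \right)} = -1 + 2 F$ ($S{\left(F \right)} = \left(-1 + F\right) + F = -1 + 2 F$)
$l{\left(s \right)} = \frac{1}{-365 + s}$
$K{\left(p \right)} = 5 p$ ($K{\left(p \right)} = \left(-1 + 2 \cdot 3\right) p = \left(-1 + 6\right) p = 5 p$)
$K{\left(-56 \right)} + l{\left(-2 \right)} = 5 \left(-56\right) + \frac{1}{-365 - 2} = -280 + \frac{1}{-367} = -280 - \frac{1}{367} = - \frac{102761}{367}$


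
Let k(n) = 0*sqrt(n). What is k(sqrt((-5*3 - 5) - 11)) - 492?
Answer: -492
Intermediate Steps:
k(n) = 0
k(sqrt((-5*3 - 5) - 11)) - 492 = 0 - 492 = -492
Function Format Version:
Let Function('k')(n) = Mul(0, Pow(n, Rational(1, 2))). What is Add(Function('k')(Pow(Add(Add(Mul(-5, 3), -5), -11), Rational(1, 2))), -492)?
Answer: -492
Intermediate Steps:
Function('k')(n) = 0
Add(Function('k')(Pow(Add(Add(Mul(-5, 3), -5), -11), Rational(1, 2))), -492) = Add(0, -492) = -492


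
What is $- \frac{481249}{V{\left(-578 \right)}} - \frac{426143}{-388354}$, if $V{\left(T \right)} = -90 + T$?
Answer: $\frac{93589818835}{129710236} \approx 721.53$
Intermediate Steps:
$- \frac{481249}{V{\left(-578 \right)}} - \frac{426143}{-388354} = - \frac{481249}{-90 - 578} - \frac{426143}{-388354} = - \frac{481249}{-668} - - \frac{426143}{388354} = \left(-481249\right) \left(- \frac{1}{668}\right) + \frac{426143}{388354} = \frac{481249}{668} + \frac{426143}{388354} = \frac{93589818835}{129710236}$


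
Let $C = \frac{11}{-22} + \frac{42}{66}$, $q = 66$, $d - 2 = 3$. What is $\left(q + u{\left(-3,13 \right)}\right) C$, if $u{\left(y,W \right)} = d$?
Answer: $\frac{213}{22} \approx 9.6818$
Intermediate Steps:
$d = 5$ ($d = 2 + 3 = 5$)
$u{\left(y,W \right)} = 5$
$C = \frac{3}{22}$ ($C = 11 \left(- \frac{1}{22}\right) + 42 \cdot \frac{1}{66} = - \frac{1}{2} + \frac{7}{11} = \frac{3}{22} \approx 0.13636$)
$\left(q + u{\left(-3,13 \right)}\right) C = \left(66 + 5\right) \frac{3}{22} = 71 \cdot \frac{3}{22} = \frac{213}{22}$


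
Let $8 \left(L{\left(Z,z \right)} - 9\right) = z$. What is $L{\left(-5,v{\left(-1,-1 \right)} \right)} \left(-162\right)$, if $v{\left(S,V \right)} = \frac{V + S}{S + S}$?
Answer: $- \frac{5913}{4} \approx -1478.3$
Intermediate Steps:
$v{\left(S,V \right)} = \frac{S + V}{2 S}$
$L{\left(Z,z \right)} = 9 + \frac{z}{8}$
$L{\left(-5,v{\left(-1,-1 \right)} \right)} \left(-162\right) = \left(9 + \frac{\frac{1}{2} \frac{1}{-1} \left(-1 - 1\right)}{8}\right) \left(-162\right) = \left(9 + \frac{\frac{1}{2} \left(-1\right) \left(-2\right)}{8}\right) \left(-162\right) = \left(9 + \frac{1}{8} \cdot 1\right) \left(-162\right) = \left(9 + \frac{1}{8}\right) \left(-162\right) = \frac{73}{8} \left(-162\right) = - \frac{5913}{4}$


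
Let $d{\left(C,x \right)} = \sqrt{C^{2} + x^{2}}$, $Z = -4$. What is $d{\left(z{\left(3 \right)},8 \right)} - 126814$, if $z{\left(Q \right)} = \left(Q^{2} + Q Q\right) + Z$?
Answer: $-126814 + 2 \sqrt{65} \approx -1.268 \cdot 10^{5}$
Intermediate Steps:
$z{\left(Q \right)} = -4 + 2 Q^{2}$ ($z{\left(Q \right)} = \left(Q^{2} + Q Q\right) - 4 = \left(Q^{2} + Q^{2}\right) - 4 = 2 Q^{2} - 4 = -4 + 2 Q^{2}$)
$d{\left(z{\left(3 \right)},8 \right)} - 126814 = \sqrt{\left(-4 + 2 \cdot 3^{2}\right)^{2} + 8^{2}} - 126814 = \sqrt{\left(-4 + 2 \cdot 9\right)^{2} + 64} - 126814 = \sqrt{\left(-4 + 18\right)^{2} + 64} - 126814 = \sqrt{14^{2} + 64} - 126814 = \sqrt{196 + 64} - 126814 = \sqrt{260} - 126814 = 2 \sqrt{65} - 126814 = -126814 + 2 \sqrt{65}$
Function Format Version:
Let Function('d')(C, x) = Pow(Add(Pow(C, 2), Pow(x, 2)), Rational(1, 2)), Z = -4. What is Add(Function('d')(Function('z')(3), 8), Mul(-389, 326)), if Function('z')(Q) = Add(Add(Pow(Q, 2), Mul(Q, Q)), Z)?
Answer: Add(-126814, Mul(2, Pow(65, Rational(1, 2)))) ≈ -1.2680e+5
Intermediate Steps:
Function('z')(Q) = Add(-4, Mul(2, Pow(Q, 2))) (Function('z')(Q) = Add(Add(Pow(Q, 2), Mul(Q, Q)), -4) = Add(Add(Pow(Q, 2), Pow(Q, 2)), -4) = Add(Mul(2, Pow(Q, 2)), -4) = Add(-4, Mul(2, Pow(Q, 2))))
Add(Function('d')(Function('z')(3), 8), Mul(-389, 326)) = Add(Pow(Add(Pow(Add(-4, Mul(2, Pow(3, 2))), 2), Pow(8, 2)), Rational(1, 2)), Mul(-389, 326)) = Add(Pow(Add(Pow(Add(-4, Mul(2, 9)), 2), 64), Rational(1, 2)), -126814) = Add(Pow(Add(Pow(Add(-4, 18), 2), 64), Rational(1, 2)), -126814) = Add(Pow(Add(Pow(14, 2), 64), Rational(1, 2)), -126814) = Add(Pow(Add(196, 64), Rational(1, 2)), -126814) = Add(Pow(260, Rational(1, 2)), -126814) = Add(Mul(2, Pow(65, Rational(1, 2))), -126814) = Add(-126814, Mul(2, Pow(65, Rational(1, 2))))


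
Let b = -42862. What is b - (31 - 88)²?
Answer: -46111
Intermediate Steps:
b - (31 - 88)² = -42862 - (31 - 88)² = -42862 - 1*(-57)² = -42862 - 1*3249 = -42862 - 3249 = -46111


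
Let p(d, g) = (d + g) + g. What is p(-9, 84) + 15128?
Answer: 15287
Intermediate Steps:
p(d, g) = d + 2*g
p(-9, 84) + 15128 = (-9 + 2*84) + 15128 = (-9 + 168) + 15128 = 159 + 15128 = 15287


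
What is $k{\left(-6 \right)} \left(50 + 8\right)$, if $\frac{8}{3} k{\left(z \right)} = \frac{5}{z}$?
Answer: $- \frac{145}{8} \approx -18.125$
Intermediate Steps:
$k{\left(z \right)} = \frac{15}{8 z}$ ($k{\left(z \right)} = \frac{3 \frac{5}{z}}{8} = \frac{15}{8 z}$)
$k{\left(-6 \right)} \left(50 + 8\right) = \frac{15}{8 \left(-6\right)} \left(50 + 8\right) = \frac{15}{8} \left(- \frac{1}{6}\right) 58 = \left(- \frac{5}{16}\right) 58 = - \frac{145}{8}$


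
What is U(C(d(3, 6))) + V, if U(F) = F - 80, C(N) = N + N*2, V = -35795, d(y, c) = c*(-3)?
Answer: -35929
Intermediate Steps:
d(y, c) = -3*c
C(N) = 3*N (C(N) = N + 2*N = 3*N)
U(F) = -80 + F
U(C(d(3, 6))) + V = (-80 + 3*(-3*6)) - 35795 = (-80 + 3*(-18)) - 35795 = (-80 - 54) - 35795 = -134 - 35795 = -35929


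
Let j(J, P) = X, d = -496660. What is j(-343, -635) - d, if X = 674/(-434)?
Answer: 107774883/217 ≈ 4.9666e+5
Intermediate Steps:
X = -337/217 (X = 674*(-1/434) = -337/217 ≈ -1.5530)
j(J, P) = -337/217
j(-343, -635) - d = -337/217 - 1*(-496660) = -337/217 + 496660 = 107774883/217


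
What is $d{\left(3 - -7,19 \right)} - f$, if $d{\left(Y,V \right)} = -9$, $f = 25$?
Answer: $-34$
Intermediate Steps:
$d{\left(3 - -7,19 \right)} - f = -9 - 25 = -34$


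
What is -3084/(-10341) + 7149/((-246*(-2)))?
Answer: 8382793/565308 ≈ 14.829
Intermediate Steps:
-3084/(-10341) + 7149/((-246*(-2))) = -3084*(-1/10341) + 7149/492 = 1028/3447 + 7149*(1/492) = 1028/3447 + 2383/164 = 8382793/565308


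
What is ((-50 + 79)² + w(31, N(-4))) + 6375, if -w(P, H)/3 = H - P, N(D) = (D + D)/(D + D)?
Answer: 7306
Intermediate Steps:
N(D) = 1 (N(D) = (2*D)/((2*D)) = (2*D)*(1/(2*D)) = 1)
w(P, H) = -3*H + 3*P (w(P, H) = -3*(H - P) = -3*H + 3*P)
((-50 + 79)² + w(31, N(-4))) + 6375 = ((-50 + 79)² + (-3*1 + 3*31)) + 6375 = (29² + (-3 + 93)) + 6375 = (841 + 90) + 6375 = 931 + 6375 = 7306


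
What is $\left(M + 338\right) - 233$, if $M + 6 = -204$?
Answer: $-105$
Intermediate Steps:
$M = -210$ ($M = -6 - 204 = -210$)
$\left(M + 338\right) - 233 = \left(-210 + 338\right) - 233 = 128 - 233 = -105$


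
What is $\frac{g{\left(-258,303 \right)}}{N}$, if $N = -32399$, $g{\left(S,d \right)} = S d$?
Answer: $\frac{78174}{32399} \approx 2.4129$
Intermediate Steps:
$\frac{g{\left(-258,303 \right)}}{N} = \frac{\left(-258\right) 303}{-32399} = \left(-78174\right) \left(- \frac{1}{32399}\right) = \frac{78174}{32399}$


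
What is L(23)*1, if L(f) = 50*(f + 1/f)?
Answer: 26500/23 ≈ 1152.2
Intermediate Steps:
L(f) = 50*f + 50/f
L(23)*1 = (50*23 + 50/23)*1 = (1150 + 50*(1/23))*1 = (1150 + 50/23)*1 = (26500/23)*1 = 26500/23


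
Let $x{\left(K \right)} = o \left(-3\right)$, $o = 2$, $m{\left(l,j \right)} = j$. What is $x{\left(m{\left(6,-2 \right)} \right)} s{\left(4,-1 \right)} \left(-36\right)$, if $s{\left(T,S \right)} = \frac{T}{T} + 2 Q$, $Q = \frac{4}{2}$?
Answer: $1080$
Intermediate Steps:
$Q = 2$ ($Q = 4 \cdot \frac{1}{2} = 2$)
$s{\left(T,S \right)} = 5$ ($s{\left(T,S \right)} = \frac{T}{T} + 2 \cdot 2 = 1 + 4 = 5$)
$x{\left(K \right)} = -6$ ($x{\left(K \right)} = 2 \left(-3\right) = -6$)
$x{\left(m{\left(6,-2 \right)} \right)} s{\left(4,-1 \right)} \left(-36\right) = \left(-6\right) 5 \left(-36\right) = \left(-30\right) \left(-36\right) = 1080$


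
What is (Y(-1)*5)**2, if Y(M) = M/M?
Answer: 25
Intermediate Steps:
Y(M) = 1
(Y(-1)*5)**2 = (1*5)**2 = 5**2 = 25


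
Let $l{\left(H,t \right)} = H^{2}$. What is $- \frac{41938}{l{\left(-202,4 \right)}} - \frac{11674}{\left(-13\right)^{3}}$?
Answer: $\frac{14777235}{3447938} \approx 4.2858$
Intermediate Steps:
$- \frac{41938}{l{\left(-202,4 \right)}} - \frac{11674}{\left(-13\right)^{3}} = - \frac{41938}{\left(-202\right)^{2}} - \frac{11674}{\left(-13\right)^{3}} = - \frac{41938}{40804} - \frac{11674}{-2197} = \left(-41938\right) \frac{1}{40804} - - \frac{898}{169} = - \frac{20969}{20402} + \frac{898}{169} = \frac{14777235}{3447938}$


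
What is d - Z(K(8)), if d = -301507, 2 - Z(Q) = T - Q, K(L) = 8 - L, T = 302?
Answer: -301207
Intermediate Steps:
Z(Q) = -300 + Q (Z(Q) = 2 - (302 - Q) = 2 + (-302 + Q) = -300 + Q)
d - Z(K(8)) = -301507 - (-300 + (8 - 1*8)) = -301507 - (-300 + (8 - 8)) = -301507 - (-300 + 0) = -301507 - 1*(-300) = -301507 + 300 = -301207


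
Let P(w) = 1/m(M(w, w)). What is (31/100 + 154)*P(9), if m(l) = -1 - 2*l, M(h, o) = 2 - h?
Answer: 1187/100 ≈ 11.870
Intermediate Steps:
P(w) = 1/(-5 + 2*w) (P(w) = 1/(-1 - 2*(2 - w)) = 1/(-1 + (-4 + 2*w)) = 1/(-5 + 2*w))
(31/100 + 154)*P(9) = (31/100 + 154)/(-5 + 2*9) = (31*(1/100) + 154)/(-5 + 18) = (31/100 + 154)/13 = (15431/100)*(1/13) = 1187/100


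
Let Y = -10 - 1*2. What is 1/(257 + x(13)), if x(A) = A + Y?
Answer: 1/258 ≈ 0.0038760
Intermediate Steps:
Y = -12 (Y = -10 - 2 = -12)
x(A) = -12 + A (x(A) = A - 12 = -12 + A)
1/(257 + x(13)) = 1/(257 + (-12 + 13)) = 1/(257 + 1) = 1/258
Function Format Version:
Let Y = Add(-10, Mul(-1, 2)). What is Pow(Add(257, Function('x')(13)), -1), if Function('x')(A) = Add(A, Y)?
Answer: Rational(1, 258) ≈ 0.0038760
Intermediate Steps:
Y = -12 (Y = Add(-10, -2) = -12)
Function('x')(A) = Add(-12, A) (Function('x')(A) = Add(A, -12) = Add(-12, A))
Pow(Add(257, Function('x')(13)), -1) = Pow(Add(257, Add(-12, 13)), -1) = Pow(Add(257, 1), -1) = Pow(258, -1) = Rational(1, 258)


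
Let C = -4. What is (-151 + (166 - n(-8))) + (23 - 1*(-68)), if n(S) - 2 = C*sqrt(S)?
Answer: 104 + 8*I*sqrt(2) ≈ 104.0 + 11.314*I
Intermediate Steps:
n(S) = 2 - 4*sqrt(S)
(-151 + (166 - n(-8))) + (23 - 1*(-68)) = (-151 + (166 - (2 - 8*I*sqrt(2)))) + (23 - 1*(-68)) = (-151 + (166 - (2 - 8*I*sqrt(2)))) + (23 + 68) = (-151 + (166 - (2 - 8*I*sqrt(2)))) + 91 = (-151 + (166 + (-2 + 8*I*sqrt(2)))) + 91 = (-151 + (164 + 8*I*sqrt(2))) + 91 = (13 + 8*I*sqrt(2)) + 91 = 104 + 8*I*sqrt(2)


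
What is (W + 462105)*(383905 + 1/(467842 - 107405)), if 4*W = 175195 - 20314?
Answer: 138601952057485143/720874 ≈ 1.9227e+11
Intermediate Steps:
W = 154881/4 (W = (175195 - 20314)/4 = (¼)*154881 = 154881/4 ≈ 38720.)
(W + 462105)*(383905 + 1/(467842 - 107405)) = (154881/4 + 462105)*(383905 + 1/(467842 - 107405)) = 2003301*(383905 + 1/360437)/4 = (2003301/4)*(138373566486/360437) = 138601952057485143/720874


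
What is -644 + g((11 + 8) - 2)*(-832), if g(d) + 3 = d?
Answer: -12292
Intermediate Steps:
g(d) = -3 + d
-644 + g((11 + 8) - 2)*(-832) = -644 + (-3 + ((11 + 8) - 2))*(-832) = -644 + (-3 + (19 - 2))*(-832) = -644 + (-3 + 17)*(-832) = -644 + 14*(-832) = -644 - 11648 = -12292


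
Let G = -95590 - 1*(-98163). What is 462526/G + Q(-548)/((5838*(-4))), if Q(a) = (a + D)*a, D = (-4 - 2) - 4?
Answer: 417255205/2503529 ≈ 166.67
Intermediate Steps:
G = 2573 (G = -95590 + 98163 = 2573)
D = -10 (D = -6 - 4 = -10)
Q(a) = a*(-10 + a) (Q(a) = (a - 10)*a = (-10 + a)*a = a*(-10 + a))
462526/G + Q(-548)/((5838*(-4))) = 462526/2573 + (-548*(-10 - 548))/((5838*(-4))) = 462526*(1/2573) - 548*(-558)/(-23352) = 462526/2573 + 305784*(-1/23352) = 462526/2573 - 12741/973 = 417255205/2503529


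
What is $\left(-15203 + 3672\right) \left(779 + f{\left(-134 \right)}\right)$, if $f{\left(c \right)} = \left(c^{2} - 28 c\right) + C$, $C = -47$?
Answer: $-258755640$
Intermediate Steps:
$f{\left(c \right)} = -47 + c^{2} - 28 c$ ($f{\left(c \right)} = \left(c^{2} - 28 c\right) - 47 = -47 + c^{2} - 28 c$)
$\left(-15203 + 3672\right) \left(779 + f{\left(-134 \right)}\right) = \left(-15203 + 3672\right) \left(779 - \left(-3705 - 17956\right)\right) = - 11531 \left(779 + \left(-47 + 17956 + 3752\right)\right) = - 11531 \left(779 + 21661\right) = \left(-11531\right) 22440 = -258755640$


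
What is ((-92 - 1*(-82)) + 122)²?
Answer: 12544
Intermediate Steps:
((-92 - 1*(-82)) + 122)² = ((-92 + 82) + 122)² = (-10 + 122)² = 112² = 12544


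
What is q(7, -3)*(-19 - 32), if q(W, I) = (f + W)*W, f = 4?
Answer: -3927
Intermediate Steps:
q(W, I) = W*(4 + W) (q(W, I) = (4 + W)*W = W*(4 + W))
q(7, -3)*(-19 - 32) = (7*(4 + 7))*(-19 - 32) = (7*11)*(-51) = 77*(-51) = -3927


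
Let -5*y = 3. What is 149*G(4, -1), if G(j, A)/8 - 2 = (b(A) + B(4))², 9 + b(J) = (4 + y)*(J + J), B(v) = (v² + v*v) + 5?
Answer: 13452912/25 ≈ 5.3812e+5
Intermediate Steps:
y = -⅗ (y = -⅕*3 = -⅗ ≈ -0.60000)
B(v) = 5 + 2*v² (B(v) = (v² + v²) + 5 = 2*v² + 5 = 5 + 2*v²)
b(J) = -9 + 34*J/5 (b(J) = -9 + (4 - ⅗)*(J + J) = -9 + 17*(2*J)/5 = -9 + 34*J/5)
G(j, A) = 16 + 8*(28 + 34*A/5)² (G(j, A) = 16 + 8*((-9 + 34*A/5) + (5 + 2*4²))² = 16 + 8*((-9 + 34*A/5) + (5 + 2*16))² = 16 + 8*((-9 + 34*A/5) + (5 + 32))² = 16 + 8*((-9 + 34*A/5) + 37)² = 16 + 8*(28 + 34*A/5)²)
149*G(4, -1) = 149*(16 + 32*(70 + 17*(-1))²/25) = 149*(16 + 32*(70 - 17)²/25) = 149*(16 + (32/25)*53²) = 149*(16 + (32/25)*2809) = 149*(16 + 89888/25) = 149*(90288/25) = 13452912/25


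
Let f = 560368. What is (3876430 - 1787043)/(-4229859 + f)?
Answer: -2089387/3669491 ≈ -0.56939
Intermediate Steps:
(3876430 - 1787043)/(-4229859 + f) = (3876430 - 1787043)/(-4229859 + 560368) = 2089387/(-3669491) = 2089387*(-1/3669491) = -2089387/3669491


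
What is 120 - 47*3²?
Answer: -303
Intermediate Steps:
120 - 47*3² = 120 - 47*9 = 120 - 423 = -303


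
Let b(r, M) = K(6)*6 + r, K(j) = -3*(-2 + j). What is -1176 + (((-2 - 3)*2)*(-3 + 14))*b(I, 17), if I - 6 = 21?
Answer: 3774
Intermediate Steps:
I = 27 (I = 6 + 21 = 27)
K(j) = 6 - 3*j
b(r, M) = -72 + r (b(r, M) = (6 - 3*6)*6 + r = (6 - 18)*6 + r = -12*6 + r = -72 + r)
-1176 + (((-2 - 3)*2)*(-3 + 14))*b(I, 17) = -1176 + (((-2 - 3)*2)*(-3 + 14))*(-72 + 27) = -1176 + (-5*2*11)*(-45) = -1176 - 10*11*(-45) = -1176 - 110*(-45) = -1176 + 4950 = 3774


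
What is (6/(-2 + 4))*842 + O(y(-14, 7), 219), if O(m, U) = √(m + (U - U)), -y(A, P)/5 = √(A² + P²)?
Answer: 2526 + I*5^(¾)*√7 ≈ 2526.0 + 8.8466*I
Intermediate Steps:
y(A, P) = -5*√(A² + P²)
O(m, U) = √m (O(m, U) = √(m + 0) = √m)
(6/(-2 + 4))*842 + O(y(-14, 7), 219) = (6/(-2 + 4))*842 + √(-5*√((-14)² + 7²)) = (6/2)*842 + √(-5*√(196 + 49)) = ((½)*6)*842 + √(-35*√5) = 3*842 + √(-35*√5) = 2526 + √(-35*√5) = 2526 + I*5^(¾)*√7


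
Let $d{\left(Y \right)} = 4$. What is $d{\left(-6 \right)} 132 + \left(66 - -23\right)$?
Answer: $617$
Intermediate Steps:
$d{\left(-6 \right)} 132 + \left(66 - -23\right) = 4 \cdot 132 + \left(66 - -23\right) = 528 + \left(66 + 23\right) = 528 + 89 = 617$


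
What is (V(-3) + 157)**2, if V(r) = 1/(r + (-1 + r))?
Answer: 1205604/49 ≈ 24604.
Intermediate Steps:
V(r) = 1/(-1 + 2*r)
(V(-3) + 157)**2 = (1/(-1 + 2*(-3)) + 157)**2 = (1/(-1 - 6) + 157)**2 = (1/(-7) + 157)**2 = (-1/7 + 157)**2 = (1098/7)**2 = 1205604/49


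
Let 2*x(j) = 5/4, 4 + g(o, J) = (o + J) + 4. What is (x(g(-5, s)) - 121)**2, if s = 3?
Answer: 927369/64 ≈ 14490.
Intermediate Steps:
g(o, J) = J + o (g(o, J) = -4 + ((o + J) + 4) = -4 + ((J + o) + 4) = -4 + (4 + J + o) = J + o)
x(j) = 5/8 (x(j) = (5/4)/2 = (5*(1/4))/2 = (1/2)*(5/4) = 5/8)
(x(g(-5, s)) - 121)**2 = (5/8 - 121)**2 = (-963/8)**2 = 927369/64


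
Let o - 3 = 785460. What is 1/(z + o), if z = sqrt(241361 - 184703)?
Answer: 37403/29378669891 - sqrt(56658)/616952067711 ≈ 1.2727e-6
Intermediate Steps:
o = 785463 (o = 3 + 785460 = 785463)
z = sqrt(56658) ≈ 238.03
1/(z + o) = 1/(sqrt(56658) + 785463) = 1/(785463 + sqrt(56658))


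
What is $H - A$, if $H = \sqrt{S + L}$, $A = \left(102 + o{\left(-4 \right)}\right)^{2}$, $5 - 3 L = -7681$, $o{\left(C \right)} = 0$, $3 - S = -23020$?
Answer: $-10404 + \sqrt{25585} \approx -10244.0$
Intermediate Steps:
$S = 23023$ ($S = 3 - -23020 = 3 + 23020 = 23023$)
$L = 2562$ ($L = \frac{5}{3} - - \frac{7681}{3} = \frac{5}{3} + \frac{7681}{3} = 2562$)
$A = 10404$ ($A = \left(102 + 0\right)^{2} = 102^{2} = 10404$)
$H = \sqrt{25585}$ ($H = \sqrt{23023 + 2562} = \sqrt{25585} \approx 159.95$)
$H - A = \sqrt{25585} - 10404 = -10404 + \sqrt{25585}$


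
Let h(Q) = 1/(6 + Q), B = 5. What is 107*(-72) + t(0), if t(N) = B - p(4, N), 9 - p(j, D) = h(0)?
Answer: -46247/6 ≈ -7707.8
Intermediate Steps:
p(j, D) = 53/6 (p(j, D) = 9 - 1/(6 + 0) = 9 - 1/6 = 53/6)
t(N) = -23/6 (t(N) = 5 - 1*53/6 = 5 - 53/6 = -23/6)
107*(-72) + t(0) = 107*(-72) - 23/6 = -7704 - 23/6 = -46247/6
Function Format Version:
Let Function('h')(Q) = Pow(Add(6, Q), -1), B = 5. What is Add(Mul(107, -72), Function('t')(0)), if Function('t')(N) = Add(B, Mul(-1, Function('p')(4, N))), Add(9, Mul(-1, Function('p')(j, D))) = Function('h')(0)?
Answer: Rational(-46247, 6) ≈ -7707.8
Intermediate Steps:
Function('p')(j, D) = Rational(53, 6) (Function('p')(j, D) = Add(9, Mul(-1, Pow(Add(6, 0), -1))) = Add(9, Mul(-1, Pow(6, -1))) = Add(9, Mul(-1, Rational(1, 6))) = Add(9, Rational(-1, 6)) = Rational(53, 6))
Function('t')(N) = Rational(-23, 6) (Function('t')(N) = Add(5, Mul(-1, Rational(53, 6))) = Add(5, Rational(-53, 6)) = Rational(-23, 6))
Add(Mul(107, -72), Function('t')(0)) = Add(Mul(107, -72), Rational(-23, 6)) = Add(-7704, Rational(-23, 6)) = Rational(-46247, 6)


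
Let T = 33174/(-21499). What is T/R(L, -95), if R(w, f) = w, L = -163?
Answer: 33174/3504337 ≈ 0.0094666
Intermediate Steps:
T = -33174/21499 (T = 33174*(-1/21499) = -33174/21499 ≈ -1.5430)
T/R(L, -95) = -33174/21499/(-163) = -33174/21499*(-1/163) = 33174/3504337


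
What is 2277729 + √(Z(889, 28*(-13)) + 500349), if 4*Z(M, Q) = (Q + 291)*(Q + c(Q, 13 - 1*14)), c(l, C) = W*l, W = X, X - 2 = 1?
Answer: 2277729 + √526921 ≈ 2.2785e+6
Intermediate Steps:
X = 3 (X = 2 + 1 = 3)
W = 3
c(l, C) = 3*l
Z(M, Q) = Q*(291 + Q) (Z(M, Q) = ((Q + 291)*(Q + 3*Q))/4 = ((291 + Q)*(4*Q))/4 = (4*Q*(291 + Q))/4 = Q*(291 + Q))
2277729 + √(Z(889, 28*(-13)) + 500349) = 2277729 + √((28*(-13))*(291 + 28*(-13)) + 500349) = 2277729 + √(-364*(291 - 364) + 500349) = 2277729 + √(-364*(-73) + 500349) = 2277729 + √(26572 + 500349) = 2277729 + √526921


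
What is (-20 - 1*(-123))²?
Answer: 10609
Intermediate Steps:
(-20 - 1*(-123))² = (-20 + 123)² = 103² = 10609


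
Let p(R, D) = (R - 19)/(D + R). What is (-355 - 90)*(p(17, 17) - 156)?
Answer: 1180585/17 ≈ 69446.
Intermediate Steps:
p(R, D) = (-19 + R)/(D + R)
(-355 - 90)*(p(17, 17) - 156) = (-355 - 90)*((-19 + 17)/(17 + 17) - 156) = -445*(-2/34 - 156) = -445*((1/34)*(-2) - 156) = -445*(-1/17 - 156) = -445*(-2653/17) = 1180585/17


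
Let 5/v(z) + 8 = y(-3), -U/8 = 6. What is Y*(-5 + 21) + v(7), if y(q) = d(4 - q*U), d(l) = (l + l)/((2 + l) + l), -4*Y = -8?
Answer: 30409/972 ≈ 31.285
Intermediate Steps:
Y = 2 (Y = -1/4*(-8) = 2)
U = -48 (U = -8*6 = -48)
d(l) = 2*l/(2 + 2*l) (d(l) = (2*l)/(2 + 2*l) = 2*l/(2 + 2*l))
y(q) = (4 + 48*q)/(5 + 48*q) (y(q) = (4 - q*(-48))/(1 + (4 - q*(-48))) = (4 - (-48)*q)/(1 + (4 - (-48)*q)) = (4 + 48*q)/(1 + (4 + 48*q)) = (4 + 48*q)/(5 + 48*q))
v(z) = -695/972 (v(z) = 5/(-8 + 4*(1 + 12*(-3))/(5 + 48*(-3))) = 5/(-8 + 4*(1 - 36)/(5 - 144)) = 5/(-8 + 4*(-35)/(-139)) = 5/(-8 + 4*(-1/139)*(-35)) = 5/(-8 + 140/139) = 5/(-972/139) = 5*(-139/972) = -695/972)
Y*(-5 + 21) + v(7) = 2*(-5 + 21) - 695/972 = 2*16 - 695/972 = 32 - 695/972 = 30409/972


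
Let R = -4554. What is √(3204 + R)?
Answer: 15*I*√6 ≈ 36.742*I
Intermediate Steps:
√(3204 + R) = √(3204 - 4554) = √(-1350) = 15*I*√6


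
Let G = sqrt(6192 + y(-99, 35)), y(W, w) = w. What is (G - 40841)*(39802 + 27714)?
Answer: -2757420956 + 67516*sqrt(6227) ≈ -2.7521e+9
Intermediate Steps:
G = sqrt(6227) (G = sqrt(6192 + 35) = sqrt(6227) ≈ 78.911)
(G - 40841)*(39802 + 27714) = (sqrt(6227) - 40841)*(39802 + 27714) = (-40841 + sqrt(6227))*67516 = -2757420956 + 67516*sqrt(6227)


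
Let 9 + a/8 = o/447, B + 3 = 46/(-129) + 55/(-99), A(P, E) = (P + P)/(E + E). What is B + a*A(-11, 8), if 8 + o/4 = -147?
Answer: 6362831/57663 ≈ 110.35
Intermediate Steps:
o = -620 (o = -32 + 4*(-147) = -32 - 588 = -620)
A(P, E) = P/E (A(P, E) = (2*P)/((2*E)) = (2*P)*(1/(2*E)) = P/E)
B = -1514/387 (B = -3 + (46/(-129) + 55/(-99)) = -3 + (46*(-1/129) + 55*(-1/99)) = -3 + (-46/129 - 5/9) = -3 - 353/387 = -1514/387 ≈ -3.9121)
a = -37144/447 (a = -72 + 8*(-620/447) = -72 - 4960/447 = -37144/447 ≈ -83.096)
B + a*A(-11, 8) = -1514/387 - (-408584)/(447*8) = -1514/387 - 37144/447*(-11/8) = -1514/387 + 51073/447 = 6362831/57663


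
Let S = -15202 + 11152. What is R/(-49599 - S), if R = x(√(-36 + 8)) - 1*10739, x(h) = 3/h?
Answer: 10739/45549 + I*√7/212562 ≈ 0.23577 + 1.2447e-5*I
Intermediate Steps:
S = -4050
R = -10739 - 3*I*√7/14 (R = 3/(√(-36 + 8)) - 1*10739 = 3/(√(-28)) - 10739 = 3/((2*I*√7)) - 10739 = 3*(-I*√7/14) - 10739 = -3*I*√7/14 - 10739 = -10739 - 3*I*√7/14 ≈ -10739.0 - 0.56695*I)
R/(-49599 - S) = (-10739 - 3*I*√7/14)/(-49599 - 1*(-4050)) = (-10739 - 3*I*√7/14)/(-49599 + 4050) = (-10739 - 3*I*√7/14)/(-45549) = (-10739 - 3*I*√7/14)*(-1/45549) = 10739/45549 + I*√7/212562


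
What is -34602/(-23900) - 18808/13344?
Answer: 381809/9966300 ≈ 0.038310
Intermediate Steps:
-34602/(-23900) - 18808/13344 = -34602*(-1/23900) - 18808*1/13344 = 17301/11950 - 2351/1668 = 381809/9966300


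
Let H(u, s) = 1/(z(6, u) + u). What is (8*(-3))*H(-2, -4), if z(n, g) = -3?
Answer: 24/5 ≈ 4.8000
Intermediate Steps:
H(u, s) = 1/(-3 + u)
(8*(-3))*H(-2, -4) = (8*(-3))/(-3 - 2) = -24/(-5) = -24*(-⅕) = 24/5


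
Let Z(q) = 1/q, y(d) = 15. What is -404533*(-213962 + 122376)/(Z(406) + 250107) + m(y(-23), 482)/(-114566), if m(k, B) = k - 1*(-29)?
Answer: 861657820234857778/5816713045369 ≈ 1.4813e+5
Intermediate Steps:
m(k, B) = 29 + k (m(k, B) = k + 29 = 29 + k)
-404533*(-213962 + 122376)/(Z(406) + 250107) + m(y(-23), 482)/(-114566) = -404533*(-213962 + 122376)/(1/406 + 250107) + (29 + 15)/(-114566) = -404533*(-91586/(1/406 + 250107)) + 44*(-1/114566) = -404533/((101543443/406)*(-1/91586)) - 22/57283 = -404533/(-101543443/37183916) - 22/57283 = -404533*(-37183916/101543443) - 22/57283 = 15042121091228/101543443 - 22/57283 = 861657820234857778/5816713045369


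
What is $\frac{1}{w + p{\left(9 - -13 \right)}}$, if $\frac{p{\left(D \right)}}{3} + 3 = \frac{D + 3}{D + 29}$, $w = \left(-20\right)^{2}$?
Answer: $\frac{17}{6672} \approx 0.002548$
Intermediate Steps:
$w = 400$
$p{\left(D \right)} = -9 + \frac{3 \left(3 + D\right)}{29 + D}$ ($p{\left(D \right)} = -9 + 3 \frac{D + 3}{D + 29} = -9 + 3 \frac{3 + D}{29 + D} = -9 + \frac{3 \left(3 + D\right)}{29 + D}$)
$\frac{1}{w + p{\left(9 - -13 \right)}} = \frac{1}{400 + \frac{6 \left(-42 - \left(9 - -13\right)\right)}{29 + \left(9 - -13\right)}} = \frac{1}{400 + \frac{6 \left(-42 - \left(9 + 13\right)\right)}{29 + \left(9 + 13\right)}} = \frac{1}{400 + \frac{6 \left(-42 - 22\right)}{29 + 22}} = \frac{1}{400 + \frac{6 \left(-42 - 22\right)}{51}} = \frac{1}{400 + 6 \cdot \frac{1}{51} \left(-64\right)} = \frac{1}{400 - \frac{128}{17}} = \frac{1}{\frac{6672}{17}} = \frac{17}{6672}$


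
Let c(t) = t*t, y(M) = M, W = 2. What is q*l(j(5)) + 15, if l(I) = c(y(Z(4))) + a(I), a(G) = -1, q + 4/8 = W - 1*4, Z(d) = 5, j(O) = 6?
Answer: -45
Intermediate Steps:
q = -5/2 (q = -1/2 + (2 - 1*4) = -1/2 + (2 - 4) = -1/2 - 2 = -5/2 ≈ -2.5000)
c(t) = t**2
l(I) = 24 (l(I) = 5**2 - 1 = 25 - 1 = 24)
q*l(j(5)) + 15 = -5/2*24 + 15 = -60 + 15 = -45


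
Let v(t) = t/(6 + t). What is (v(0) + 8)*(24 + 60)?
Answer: 672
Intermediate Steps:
(v(0) + 8)*(24 + 60) = (0/(6 + 0) + 8)*(24 + 60) = (0/6 + 8)*84 = (0*(1/6) + 8)*84 = (0 + 8)*84 = 8*84 = 672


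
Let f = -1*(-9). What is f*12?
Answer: 108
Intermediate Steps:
f = 9
f*12 = 9*12 = 108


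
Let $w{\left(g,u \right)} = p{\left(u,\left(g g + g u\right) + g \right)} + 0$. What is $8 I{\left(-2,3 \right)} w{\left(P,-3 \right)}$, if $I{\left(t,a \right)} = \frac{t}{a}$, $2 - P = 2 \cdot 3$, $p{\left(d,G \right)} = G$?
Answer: $-128$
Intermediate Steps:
$P = -4$ ($P = 2 - 2 \cdot 3 = 2 - 6 = -4$)
$w{\left(g,u \right)} = g + g^{2} + g u$ ($w{\left(g,u \right)} = \left(\left(g g + g u\right) + g\right) + 0 = \left(\left(g^{2} + g u\right) + g\right) + 0 = \left(g + g^{2} + g u\right) + 0 = g + g^{2} + g u$)
$8 I{\left(-2,3 \right)} w{\left(P,-3 \right)} = 8 \left(- \frac{2}{3}\right) \left(- 4 \left(1 - 4 - 3\right)\right) = 8 \left(\left(-2\right) \frac{1}{3}\right) \left(\left(-4\right) \left(-6\right)\right) = 8 \left(- \frac{2}{3}\right) 24 = \left(- \frac{16}{3}\right) 24 = -128$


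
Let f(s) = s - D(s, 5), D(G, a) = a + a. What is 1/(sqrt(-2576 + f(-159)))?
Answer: -I*sqrt(305)/915 ≈ -0.019087*I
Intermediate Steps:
D(G, a) = 2*a
f(s) = -10 + s (f(s) = s - 2*5 = s - 1*10 = s - 10 = -10 + s)
1/(sqrt(-2576 + f(-159))) = 1/(sqrt(-2576 + (-10 - 159))) = 1/(sqrt(-2576 - 169)) = 1/(sqrt(-2745)) = 1/(3*I*sqrt(305)) = -I*sqrt(305)/915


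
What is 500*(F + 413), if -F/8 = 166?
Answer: -457500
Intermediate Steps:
F = -1328 (F = -8*166 = -1328)
500*(F + 413) = 500*(-1328 + 413) = 500*(-915) = -457500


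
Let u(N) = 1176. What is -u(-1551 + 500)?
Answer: -1176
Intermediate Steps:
-u(-1551 + 500) = -1*1176 = -1176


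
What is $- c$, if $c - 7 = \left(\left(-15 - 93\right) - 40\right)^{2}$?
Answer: $-21911$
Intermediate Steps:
$c = 21911$ ($c = 7 + \left(\left(-15 - 93\right) - 40\right)^{2} = 7 + \left(-108 - 40\right)^{2} = 7 + \left(-148\right)^{2} = 7 + 21904 = 21911$)
$- c = \left(-1\right) 21911 = -21911$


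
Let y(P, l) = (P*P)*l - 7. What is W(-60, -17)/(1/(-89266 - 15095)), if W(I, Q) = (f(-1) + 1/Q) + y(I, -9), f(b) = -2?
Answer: 57498110394/17 ≈ 3.3822e+9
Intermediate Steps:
y(P, l) = -7 + l*P² (y(P, l) = P²*l - 7 = l*P² - 7 = -7 + l*P²)
W(I, Q) = -9 + 1/Q - 9*I² (W(I, Q) = (-2 + 1/Q) + (-7 - 9*I²) = -9 + 1/Q - 9*I²)
W(-60, -17)/(1/(-89266 - 15095)) = (-9 + 1/(-17) - 9*(-60)²)/(1/(-89266 - 15095)) = (-9 - 1/17 - 9*3600)/(1/(-104361)) = (-9 - 1/17 - 32400)/(-1/104361) = -550954/17*(-104361) = 57498110394/17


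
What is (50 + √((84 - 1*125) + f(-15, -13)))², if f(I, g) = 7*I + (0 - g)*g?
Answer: 2185 + 300*I*√35 ≈ 2185.0 + 1774.8*I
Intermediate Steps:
f(I, g) = -g² + 7*I (f(I, g) = 7*I + (-g)*g = 7*I - g² = -g² + 7*I)
(50 + √((84 - 1*125) + f(-15, -13)))² = (50 + √((84 - 1*125) + (-1*(-13)² + 7*(-15))))² = (50 + √((84 - 125) + (-1*169 - 105)))² = (50 + √(-41 + (-169 - 105)))² = (50 + √(-41 - 274))² = (50 + √(-315))² = (50 + 3*I*√35)²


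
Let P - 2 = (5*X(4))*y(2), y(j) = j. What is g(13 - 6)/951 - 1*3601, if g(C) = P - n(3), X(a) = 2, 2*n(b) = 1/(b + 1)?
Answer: -27396233/7608 ≈ -3601.0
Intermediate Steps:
n(b) = 1/(2*(1 + b)) (n(b) = 1/(2*(b + 1)) = 1/(2*(1 + b)))
P = 22 (P = 2 + (5*2)*2 = 2 + 10*2 = 2 + 20 = 22)
g(C) = 175/8 (g(C) = 22 - 1/(2*(1 + 3)) = 22 - 1/(2*4) = 22 - 1*⅛ = 22 - ⅛ = 175/8)
g(13 - 6)/951 - 1*3601 = (175/8)/951 - 1*3601 = (175/8)*(1/951) - 3601 = 175/7608 - 3601 = -27396233/7608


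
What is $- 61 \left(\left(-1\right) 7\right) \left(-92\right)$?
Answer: $-39284$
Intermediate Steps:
$- 61 \left(\left(-1\right) 7\right) \left(-92\right) = \left(-61\right) \left(-7\right) \left(-92\right) = 427 \left(-92\right) = -39284$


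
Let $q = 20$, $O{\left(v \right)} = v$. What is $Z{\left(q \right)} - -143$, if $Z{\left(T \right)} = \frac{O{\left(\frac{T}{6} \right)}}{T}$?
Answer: $\frac{859}{6} \approx 143.17$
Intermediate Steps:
$Z{\left(T \right)} = \frac{1}{6}$ ($Z{\left(T \right)} = \frac{T \frac{1}{6}}{T} = \frac{\frac{1}{6} T}{T} = \frac{1}{6}$)
$Z{\left(q \right)} - -143 = \frac{1}{6} - -143 = \frac{1}{6} + 143 = \frac{859}{6}$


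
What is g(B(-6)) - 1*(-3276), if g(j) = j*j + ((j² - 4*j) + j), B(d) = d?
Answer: 3366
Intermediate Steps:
g(j) = -3*j + 2*j² (g(j) = j² + (j² - 3*j) = -3*j + 2*j²)
g(B(-6)) - 1*(-3276) = -6*(-3 + 2*(-6)) - 1*(-3276) = -6*(-3 - 12) + 3276 = -6*(-15) + 3276 = 90 + 3276 = 3366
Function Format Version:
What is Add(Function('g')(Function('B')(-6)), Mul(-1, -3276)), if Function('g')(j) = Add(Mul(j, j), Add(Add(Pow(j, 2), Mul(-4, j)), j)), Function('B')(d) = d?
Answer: 3366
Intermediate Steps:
Function('g')(j) = Add(Mul(-3, j), Mul(2, Pow(j, 2))) (Function('g')(j) = Add(Pow(j, 2), Add(Pow(j, 2), Mul(-3, j))) = Add(Mul(-3, j), Mul(2, Pow(j, 2))))
Add(Function('g')(Function('B')(-6)), Mul(-1, -3276)) = Add(Mul(-6, Add(-3, Mul(2, -6))), Mul(-1, -3276)) = Add(Mul(-6, Add(-3, -12)), 3276) = Add(Mul(-6, -15), 3276) = Add(90, 3276) = 3366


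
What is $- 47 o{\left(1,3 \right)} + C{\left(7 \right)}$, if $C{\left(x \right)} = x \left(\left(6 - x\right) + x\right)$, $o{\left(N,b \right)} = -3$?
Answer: $183$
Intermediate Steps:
$C{\left(x \right)} = 6 x$ ($C{\left(x \right)} = x 6 = 6 x$)
$- 47 o{\left(1,3 \right)} + C{\left(7 \right)} = \left(-47\right) \left(-3\right) + 6 \cdot 7 = 141 + 42 = 183$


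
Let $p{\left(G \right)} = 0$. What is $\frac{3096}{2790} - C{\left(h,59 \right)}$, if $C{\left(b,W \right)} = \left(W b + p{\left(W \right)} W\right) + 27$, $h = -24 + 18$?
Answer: $\frac{50857}{155} \approx 328.11$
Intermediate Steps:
$h = -6$
$C{\left(b,W \right)} = 27 + W b$ ($C{\left(b,W \right)} = \left(W b + 0 W\right) + 27 = \left(W b + 0\right) + 27 = W b + 27 = 27 + W b$)
$\frac{3096}{2790} - C{\left(h,59 \right)} = \frac{3096}{2790} - \left(27 + 59 \left(-6\right)\right) = 3096 \cdot \frac{1}{2790} - \left(27 - 354\right) = \frac{172}{155} - -327 = \frac{172}{155} + 327 = \frac{50857}{155}$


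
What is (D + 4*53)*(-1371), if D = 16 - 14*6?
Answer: -197424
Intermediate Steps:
D = -68 (D = 16 - 84 = -68)
(D + 4*53)*(-1371) = (-68 + 4*53)*(-1371) = (-68 + 212)*(-1371) = 144*(-1371) = -197424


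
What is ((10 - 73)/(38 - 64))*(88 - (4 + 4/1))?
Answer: 2520/13 ≈ 193.85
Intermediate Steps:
((10 - 73)/(38 - 64))*(88 - (4 + 4/1)) = (-63/(-26))*(88 - (4 + 1*4)) = (-63*(-1/26))*(88 - (4 + 4)) = 63*(88 - 1*8)/26 = 63*(88 - 8)/26 = (63/26)*80 = 2520/13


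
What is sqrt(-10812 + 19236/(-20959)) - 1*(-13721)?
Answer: 13721 + 2*I*sqrt(1187473769574)/20959 ≈ 13721.0 + 103.99*I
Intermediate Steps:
sqrt(-10812 + 19236/(-20959)) - 1*(-13721) = sqrt(-10812 + 19236*(-1/20959)) + 13721 = sqrt(-10812 - 19236/20959) + 13721 = sqrt(-226627944/20959) + 13721 = 2*I*sqrt(1187473769574)/20959 + 13721 = 13721 + 2*I*sqrt(1187473769574)/20959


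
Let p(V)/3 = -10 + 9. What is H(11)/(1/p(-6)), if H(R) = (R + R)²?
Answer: -1452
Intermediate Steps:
H(R) = 4*R² (H(R) = (2*R)² = 4*R²)
p(V) = -3 (p(V) = 3*(-10 + 9) = 3*(-1) = -3)
H(11)/(1/p(-6)) = (4*11²)/(1/(-3)) = (4*121)/(-⅓) = 484*(-3) = -1452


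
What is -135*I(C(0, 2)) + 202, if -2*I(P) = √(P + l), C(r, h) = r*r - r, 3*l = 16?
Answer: 202 + 90*√3 ≈ 357.88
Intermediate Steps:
l = 16/3 (l = (⅓)*16 = 16/3 ≈ 5.3333)
C(r, h) = r² - r
I(P) = -√(16/3 + P)/2 (I(P) = -√(P + 16/3)/2 = -√(16/3 + P)/2)
-135*I(C(0, 2)) + 202 = -(-45)*√(48 + 9*(0*(-1 + 0)))/2 + 202 = -(-45)*√(48 + 9*(0*(-1)))/2 + 202 = -(-45)*√(48 + 9*0)/2 + 202 = -(-45)*√(48 + 0)/2 + 202 = -(-45)*√48/2 + 202 = -(-45)*4*√3/2 + 202 = -(-90)*√3 + 202 = 90*√3 + 202 = 202 + 90*√3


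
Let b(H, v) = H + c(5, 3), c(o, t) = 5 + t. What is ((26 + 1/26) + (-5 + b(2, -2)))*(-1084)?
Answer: -437394/13 ≈ -33646.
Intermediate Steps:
b(H, v) = 8 + H (b(H, v) = H + (5 + 3) = H + 8 = 8 + H)
((26 + 1/26) + (-5 + b(2, -2)))*(-1084) = ((26 + 1/26) + (-5 + (8 + 2)))*(-1084) = ((26 + 1/26) + (-5 + 10))*(-1084) = (677/26 + 5)*(-1084) = (807/26)*(-1084) = -437394/13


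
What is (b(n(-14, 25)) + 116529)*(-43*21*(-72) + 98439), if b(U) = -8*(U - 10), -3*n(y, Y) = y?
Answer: 19054221775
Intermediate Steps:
n(y, Y) = -y/3
b(U) = 80 - 8*U (b(U) = -8*(-10 + U) = 80 - 8*U)
(b(n(-14, 25)) + 116529)*(-43*21*(-72) + 98439) = ((80 - (-8)*(-14)/3) + 116529)*(-43*21*(-72) + 98439) = ((80 - 8*14/3) + 116529)*(-903*(-72) + 98439) = ((80 - 112/3) + 116529)*(65016 + 98439) = (128/3 + 116529)*163455 = (349715/3)*163455 = 19054221775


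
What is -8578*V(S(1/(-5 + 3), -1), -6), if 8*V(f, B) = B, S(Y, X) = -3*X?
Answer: 12867/2 ≈ 6433.5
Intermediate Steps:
V(f, B) = B/8
-8578*V(S(1/(-5 + 3), -1), -6) = -4289*(-6)/4 = -8578*(-¾) = 12867/2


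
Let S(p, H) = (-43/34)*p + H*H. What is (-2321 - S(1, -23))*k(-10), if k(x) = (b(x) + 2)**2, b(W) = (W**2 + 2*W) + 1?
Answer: -667247873/34 ≈ -1.9625e+7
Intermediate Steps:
b(W) = 1 + W**2 + 2*W
S(p, H) = H**2 - 43*p/34 (S(p, H) = (-43*1/34)*p + H**2 = -43*p/34 + H**2 = H**2 - 43*p/34)
k(x) = (3 + x**2 + 2*x)**2 (k(x) = ((1 + x**2 + 2*x) + 2)**2 = (3 + x**2 + 2*x)**2)
(-2321 - S(1, -23))*k(-10) = (-2321 - ((-23)**2 - 43/34*1))*(3 + (-10)**2 + 2*(-10))**2 = (-2321 - (529 - 43/34))*(3 + 100 - 20)**2 = (-2321 - 1*17943/34)*83**2 = (-2321 - 17943/34)*6889 = -96857/34*6889 = -667247873/34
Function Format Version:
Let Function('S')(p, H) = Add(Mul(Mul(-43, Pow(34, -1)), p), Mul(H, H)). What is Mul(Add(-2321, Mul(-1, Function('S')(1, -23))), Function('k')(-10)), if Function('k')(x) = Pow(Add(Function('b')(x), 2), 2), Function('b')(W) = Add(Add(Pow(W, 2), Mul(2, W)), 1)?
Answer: Rational(-667247873, 34) ≈ -1.9625e+7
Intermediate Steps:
Function('b')(W) = Add(1, Pow(W, 2), Mul(2, W))
Function('S')(p, H) = Add(Pow(H, 2), Mul(Rational(-43, 34), p)) (Function('S')(p, H) = Add(Mul(Mul(-43, Rational(1, 34)), p), Pow(H, 2)) = Add(Mul(Rational(-43, 34), p), Pow(H, 2)) = Add(Pow(H, 2), Mul(Rational(-43, 34), p)))
Function('k')(x) = Pow(Add(3, Pow(x, 2), Mul(2, x)), 2) (Function('k')(x) = Pow(Add(Add(1, Pow(x, 2), Mul(2, x)), 2), 2) = Pow(Add(3, Pow(x, 2), Mul(2, x)), 2))
Mul(Add(-2321, Mul(-1, Function('S')(1, -23))), Function('k')(-10)) = Mul(Add(-2321, Mul(-1, Add(Pow(-23, 2), Mul(Rational(-43, 34), 1)))), Pow(Add(3, Pow(-10, 2), Mul(2, -10)), 2)) = Mul(Add(-2321, Mul(-1, Add(529, Rational(-43, 34)))), Pow(Add(3, 100, -20), 2)) = Mul(Add(-2321, Mul(-1, Rational(17943, 34))), Pow(83, 2)) = Mul(Add(-2321, Rational(-17943, 34)), 6889) = Mul(Rational(-96857, 34), 6889) = Rational(-667247873, 34)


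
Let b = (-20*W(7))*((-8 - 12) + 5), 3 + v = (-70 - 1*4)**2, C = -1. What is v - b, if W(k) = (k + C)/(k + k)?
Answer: 37411/7 ≈ 5344.4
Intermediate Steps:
W(k) = (-1 + k)/(2*k) (W(k) = (k - 1)/(k + k) = (-1 + k)/((2*k)) = (-1 + k)*(1/(2*k)) = (-1 + k)/(2*k))
v = 5473 (v = -3 + (-70 - 1*4)**2 = -3 + (-70 - 4)**2 = -3 + (-74)**2 = -3 + 5476 = 5473)
b = 900/7 (b = (-10*(-1 + 7)/7)*((-8 - 12) + 5) = (-10*6/7)*(-20 + 5) = -20*3/7*(-15) = -60/7*(-15) = 900/7 ≈ 128.57)
v - b = 5473 - 1*900/7 = 5473 - 900/7 = 37411/7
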